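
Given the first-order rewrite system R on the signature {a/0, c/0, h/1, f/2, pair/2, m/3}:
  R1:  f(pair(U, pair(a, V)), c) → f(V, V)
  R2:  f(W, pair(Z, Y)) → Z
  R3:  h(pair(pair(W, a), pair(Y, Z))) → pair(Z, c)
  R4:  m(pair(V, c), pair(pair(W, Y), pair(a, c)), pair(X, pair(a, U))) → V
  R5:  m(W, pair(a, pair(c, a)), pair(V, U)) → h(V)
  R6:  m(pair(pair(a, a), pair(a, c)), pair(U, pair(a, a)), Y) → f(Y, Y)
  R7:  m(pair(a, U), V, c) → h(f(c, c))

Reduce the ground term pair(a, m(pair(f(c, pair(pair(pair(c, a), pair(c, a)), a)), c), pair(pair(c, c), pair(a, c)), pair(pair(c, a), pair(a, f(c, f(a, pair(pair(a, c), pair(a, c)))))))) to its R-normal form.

1. pair(a, m(pair(f(c, pair(pair(pair(c, a), pair(c, a)), a)), c), pair(pair(c, c), pair(a, c)), pair(pair(c, a), pair(a, f(c, f(a, pair(pair(a, c), pair(a, c))))))))  →  pair(a, f(c, pair(pair(pair(c, a), pair(c, a)), a)))   [R4 at 2]
2. pair(a, f(c, pair(pair(pair(c, a), pair(c, a)), a)))  →  pair(a, pair(pair(c, a), pair(c, a)))   [R2 at 2]

pair(a, pair(pair(c, a), pair(c, a)))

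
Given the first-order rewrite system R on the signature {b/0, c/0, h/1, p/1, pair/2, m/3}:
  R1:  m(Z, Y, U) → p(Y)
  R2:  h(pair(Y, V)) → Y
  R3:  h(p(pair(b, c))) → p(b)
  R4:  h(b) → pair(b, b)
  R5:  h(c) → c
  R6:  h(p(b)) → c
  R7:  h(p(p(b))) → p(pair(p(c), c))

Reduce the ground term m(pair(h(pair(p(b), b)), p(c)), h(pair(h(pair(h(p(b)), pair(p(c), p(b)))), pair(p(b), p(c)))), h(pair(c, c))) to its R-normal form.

p(c)

1. m(pair(h(pair(p(b), b)), p(c)), h(pair(h(pair(h(p(b)), pair(p(c), p(b)))), pair(p(b), p(c)))), h(pair(c, c)))  →  p(h(pair(h(pair(h(p(b)), pair(p(c), p(b)))), pair(p(b), p(c)))))   [R1 at ε]
2. p(h(pair(h(pair(h(p(b)), pair(p(c), p(b)))), pair(p(b), p(c)))))  →  p(h(pair(h(p(b)), pair(p(c), p(b)))))   [R2 at 1]
3. p(h(pair(h(p(b)), pair(p(c), p(b)))))  →  p(h(p(b)))   [R2 at 1]
4. p(h(p(b)))  →  p(c)   [R6 at 1]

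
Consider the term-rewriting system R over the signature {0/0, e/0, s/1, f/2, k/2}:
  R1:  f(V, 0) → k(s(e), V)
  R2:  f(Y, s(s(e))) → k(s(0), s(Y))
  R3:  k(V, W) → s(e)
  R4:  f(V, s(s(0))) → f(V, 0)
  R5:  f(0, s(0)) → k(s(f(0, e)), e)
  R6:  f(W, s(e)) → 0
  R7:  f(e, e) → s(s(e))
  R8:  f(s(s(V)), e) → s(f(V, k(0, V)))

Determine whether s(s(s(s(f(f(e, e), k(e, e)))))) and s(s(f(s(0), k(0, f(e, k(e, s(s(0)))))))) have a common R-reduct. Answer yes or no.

Reduce t₁ = s(s(s(s(f(f(e, e), k(e, e)))))):
1. s(s(s(s(f(f(e, e), k(e, e))))))  →  s(s(s(s(f(s(s(e)), k(e, e))))))   [R7 at 1.1.1.1.1]
2. s(s(s(s(f(s(s(e)), k(e, e))))))  →  s(s(s(s(f(s(s(e)), s(e))))))   [R3 at 1.1.1.1.2]
3. s(s(s(s(f(s(s(e)), s(e))))))  →  s(s(s(s(0))))   [R6 at 1.1.1.1]

Reduce t₂ = s(s(f(s(0), k(0, f(e, k(e, s(s(0)))))))):
1. s(s(f(s(0), k(0, f(e, k(e, s(s(0))))))))  →  s(s(f(s(0), s(e))))   [R3 at 1.1.2]
2. s(s(f(s(0), s(e))))  →  s(s(0))   [R6 at 1.1]

no — NF(t₁) = s(s(s(s(0)))), NF(t₂) = s(s(0))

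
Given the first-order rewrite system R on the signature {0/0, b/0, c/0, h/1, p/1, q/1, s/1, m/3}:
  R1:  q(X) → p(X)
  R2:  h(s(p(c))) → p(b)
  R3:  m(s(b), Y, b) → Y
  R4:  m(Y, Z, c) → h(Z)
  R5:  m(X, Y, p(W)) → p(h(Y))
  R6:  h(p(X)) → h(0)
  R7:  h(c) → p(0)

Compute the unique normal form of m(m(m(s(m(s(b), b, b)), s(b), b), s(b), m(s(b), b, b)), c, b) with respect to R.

1. m(m(m(s(m(s(b), b, b)), s(b), b), s(b), m(s(b), b, b)), c, b)  →  m(m(m(s(b), s(b), b), s(b), m(s(b), b, b)), c, b)   [R3 at 1.1.1.1]
2. m(m(m(s(b), s(b), b), s(b), m(s(b), b, b)), c, b)  →  m(m(s(b), s(b), m(s(b), b, b)), c, b)   [R3 at 1.1]
3. m(m(s(b), s(b), m(s(b), b, b)), c, b)  →  m(m(s(b), s(b), b), c, b)   [R3 at 1.3]
4. m(m(s(b), s(b), b), c, b)  →  m(s(b), c, b)   [R3 at 1]
5. m(s(b), c, b)  →  c   [R3 at ε]

c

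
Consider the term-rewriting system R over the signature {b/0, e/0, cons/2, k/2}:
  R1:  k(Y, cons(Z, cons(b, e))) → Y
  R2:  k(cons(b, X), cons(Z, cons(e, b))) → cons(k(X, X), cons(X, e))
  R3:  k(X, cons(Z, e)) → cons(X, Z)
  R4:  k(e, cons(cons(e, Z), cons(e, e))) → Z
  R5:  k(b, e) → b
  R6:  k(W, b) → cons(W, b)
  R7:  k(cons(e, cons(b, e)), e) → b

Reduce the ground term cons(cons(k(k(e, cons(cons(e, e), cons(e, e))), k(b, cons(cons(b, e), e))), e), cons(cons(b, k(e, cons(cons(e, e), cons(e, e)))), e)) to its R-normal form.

1. cons(cons(k(k(e, cons(cons(e, e), cons(e, e))), k(b, cons(cons(b, e), e))), e), cons(cons(b, k(e, cons(cons(e, e), cons(e, e)))), e))  →  cons(cons(k(e, k(b, cons(cons(b, e), e))), e), cons(cons(b, k(e, cons(cons(e, e), cons(e, e)))), e))   [R4 at 1.1.1]
2. cons(cons(k(e, k(b, cons(cons(b, e), e))), e), cons(cons(b, k(e, cons(cons(e, e), cons(e, e)))), e))  →  cons(cons(k(e, cons(b, cons(b, e))), e), cons(cons(b, k(e, cons(cons(e, e), cons(e, e)))), e))   [R3 at 1.1.2]
3. cons(cons(k(e, cons(b, cons(b, e))), e), cons(cons(b, k(e, cons(cons(e, e), cons(e, e)))), e))  →  cons(cons(e, e), cons(cons(b, k(e, cons(cons(e, e), cons(e, e)))), e))   [R1 at 1.1]
4. cons(cons(e, e), cons(cons(b, k(e, cons(cons(e, e), cons(e, e)))), e))  →  cons(cons(e, e), cons(cons(b, e), e))   [R4 at 2.1.2]

cons(cons(e, e), cons(cons(b, e), e))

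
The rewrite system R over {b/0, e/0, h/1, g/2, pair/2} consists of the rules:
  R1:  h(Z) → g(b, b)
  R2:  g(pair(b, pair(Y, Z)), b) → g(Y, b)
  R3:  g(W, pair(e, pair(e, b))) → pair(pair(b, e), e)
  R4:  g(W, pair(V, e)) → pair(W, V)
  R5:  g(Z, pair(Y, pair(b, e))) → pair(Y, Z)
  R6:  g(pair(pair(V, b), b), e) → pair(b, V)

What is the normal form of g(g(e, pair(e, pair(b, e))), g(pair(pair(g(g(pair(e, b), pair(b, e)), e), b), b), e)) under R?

1. g(g(e, pair(e, pair(b, e))), g(pair(pair(g(g(pair(e, b), pair(b, e)), e), b), b), e))  →  g(pair(e, e), g(pair(pair(g(g(pair(e, b), pair(b, e)), e), b), b), e))   [R5 at 1]
2. g(pair(e, e), g(pair(pair(g(g(pair(e, b), pair(b, e)), e), b), b), e))  →  g(pair(e, e), pair(b, g(g(pair(e, b), pair(b, e)), e)))   [R6 at 2]
3. g(pair(e, e), pair(b, g(g(pair(e, b), pair(b, e)), e)))  →  g(pair(e, e), pair(b, g(pair(pair(e, b), b), e)))   [R4 at 2.2.1]
4. g(pair(e, e), pair(b, g(pair(pair(e, b), b), e)))  →  g(pair(e, e), pair(b, pair(b, e)))   [R6 at 2.2]
5. g(pair(e, e), pair(b, pair(b, e)))  →  pair(b, pair(e, e))   [R5 at ε]

pair(b, pair(e, e))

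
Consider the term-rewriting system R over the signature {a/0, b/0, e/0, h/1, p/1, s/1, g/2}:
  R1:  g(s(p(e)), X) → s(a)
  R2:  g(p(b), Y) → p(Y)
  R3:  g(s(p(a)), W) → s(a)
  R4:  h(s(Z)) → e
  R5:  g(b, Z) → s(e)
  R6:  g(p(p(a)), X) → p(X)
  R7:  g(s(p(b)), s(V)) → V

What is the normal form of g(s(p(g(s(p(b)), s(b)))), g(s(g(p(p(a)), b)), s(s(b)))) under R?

b

1. g(s(p(g(s(p(b)), s(b)))), g(s(g(p(p(a)), b)), s(s(b))))  →  g(s(p(b)), g(s(g(p(p(a)), b)), s(s(b))))   [R7 at 1.1.1]
2. g(s(p(b)), g(s(g(p(p(a)), b)), s(s(b))))  →  g(s(p(b)), g(s(p(b)), s(s(b))))   [R6 at 2.1.1]
3. g(s(p(b)), g(s(p(b)), s(s(b))))  →  g(s(p(b)), s(b))   [R7 at 2]
4. g(s(p(b)), s(b))  →  b   [R7 at ε]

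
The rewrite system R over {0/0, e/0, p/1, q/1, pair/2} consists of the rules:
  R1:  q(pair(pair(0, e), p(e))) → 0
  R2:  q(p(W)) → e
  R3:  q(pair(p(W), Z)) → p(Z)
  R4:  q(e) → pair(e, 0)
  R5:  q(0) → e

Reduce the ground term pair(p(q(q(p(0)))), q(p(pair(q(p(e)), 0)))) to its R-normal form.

1. pair(p(q(q(p(0)))), q(p(pair(q(p(e)), 0))))  →  pair(p(q(e)), q(p(pair(q(p(e)), 0))))   [R2 at 1.1.1]
2. pair(p(q(e)), q(p(pair(q(p(e)), 0))))  →  pair(p(pair(e, 0)), q(p(pair(q(p(e)), 0))))   [R4 at 1.1]
3. pair(p(pair(e, 0)), q(p(pair(q(p(e)), 0))))  →  pair(p(pair(e, 0)), e)   [R2 at 2]

pair(p(pair(e, 0)), e)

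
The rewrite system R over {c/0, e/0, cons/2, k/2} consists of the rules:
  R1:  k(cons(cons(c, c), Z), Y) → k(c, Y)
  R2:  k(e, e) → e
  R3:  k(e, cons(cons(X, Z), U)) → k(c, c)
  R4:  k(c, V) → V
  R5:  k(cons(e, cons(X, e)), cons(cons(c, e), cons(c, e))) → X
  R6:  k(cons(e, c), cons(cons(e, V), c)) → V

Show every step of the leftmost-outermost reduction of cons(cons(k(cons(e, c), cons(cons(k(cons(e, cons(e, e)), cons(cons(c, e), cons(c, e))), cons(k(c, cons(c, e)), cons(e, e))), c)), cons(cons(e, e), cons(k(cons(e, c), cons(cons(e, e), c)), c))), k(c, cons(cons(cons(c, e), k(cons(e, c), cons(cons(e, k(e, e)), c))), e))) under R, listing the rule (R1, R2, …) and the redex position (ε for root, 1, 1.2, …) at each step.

1. cons(cons(k(cons(e, c), cons(cons(k(cons(e, cons(e, e)), cons(cons(c, e), cons(c, e))), cons(k(c, cons(c, e)), cons(e, e))), c)), cons(cons(e, e), cons(k(cons(e, c), cons(cons(e, e), c)), c))), k(c, cons(cons(cons(c, e), k(cons(e, c), cons(cons(e, k(e, e)), c))), e)))  →  cons(cons(k(cons(e, c), cons(cons(e, cons(k(c, cons(c, e)), cons(e, e))), c)), cons(cons(e, e), cons(k(cons(e, c), cons(cons(e, e), c)), c))), k(c, cons(cons(cons(c, e), k(cons(e, c), cons(cons(e, k(e, e)), c))), e)))   [R5 at 1.1.2.1.1]
2. cons(cons(k(cons(e, c), cons(cons(e, cons(k(c, cons(c, e)), cons(e, e))), c)), cons(cons(e, e), cons(k(cons(e, c), cons(cons(e, e), c)), c))), k(c, cons(cons(cons(c, e), k(cons(e, c), cons(cons(e, k(e, e)), c))), e)))  →  cons(cons(cons(k(c, cons(c, e)), cons(e, e)), cons(cons(e, e), cons(k(cons(e, c), cons(cons(e, e), c)), c))), k(c, cons(cons(cons(c, e), k(cons(e, c), cons(cons(e, k(e, e)), c))), e)))   [R6 at 1.1]
3. cons(cons(cons(k(c, cons(c, e)), cons(e, e)), cons(cons(e, e), cons(k(cons(e, c), cons(cons(e, e), c)), c))), k(c, cons(cons(cons(c, e), k(cons(e, c), cons(cons(e, k(e, e)), c))), e)))  →  cons(cons(cons(cons(c, e), cons(e, e)), cons(cons(e, e), cons(k(cons(e, c), cons(cons(e, e), c)), c))), k(c, cons(cons(cons(c, e), k(cons(e, c), cons(cons(e, k(e, e)), c))), e)))   [R4 at 1.1.1]
4. cons(cons(cons(cons(c, e), cons(e, e)), cons(cons(e, e), cons(k(cons(e, c), cons(cons(e, e), c)), c))), k(c, cons(cons(cons(c, e), k(cons(e, c), cons(cons(e, k(e, e)), c))), e)))  →  cons(cons(cons(cons(c, e), cons(e, e)), cons(cons(e, e), cons(e, c))), k(c, cons(cons(cons(c, e), k(cons(e, c), cons(cons(e, k(e, e)), c))), e)))   [R6 at 1.2.2.1]
5. cons(cons(cons(cons(c, e), cons(e, e)), cons(cons(e, e), cons(e, c))), k(c, cons(cons(cons(c, e), k(cons(e, c), cons(cons(e, k(e, e)), c))), e)))  →  cons(cons(cons(cons(c, e), cons(e, e)), cons(cons(e, e), cons(e, c))), cons(cons(cons(c, e), k(cons(e, c), cons(cons(e, k(e, e)), c))), e))   [R4 at 2]
6. cons(cons(cons(cons(c, e), cons(e, e)), cons(cons(e, e), cons(e, c))), cons(cons(cons(c, e), k(cons(e, c), cons(cons(e, k(e, e)), c))), e))  →  cons(cons(cons(cons(c, e), cons(e, e)), cons(cons(e, e), cons(e, c))), cons(cons(cons(c, e), k(e, e)), e))   [R6 at 2.1.2]
7. cons(cons(cons(cons(c, e), cons(e, e)), cons(cons(e, e), cons(e, c))), cons(cons(cons(c, e), k(e, e)), e))  →  cons(cons(cons(cons(c, e), cons(e, e)), cons(cons(e, e), cons(e, c))), cons(cons(cons(c, e), e), e))   [R2 at 2.1.2]

cons(cons(cons(cons(c, e), cons(e, e)), cons(cons(e, e), cons(e, c))), cons(cons(cons(c, e), e), e))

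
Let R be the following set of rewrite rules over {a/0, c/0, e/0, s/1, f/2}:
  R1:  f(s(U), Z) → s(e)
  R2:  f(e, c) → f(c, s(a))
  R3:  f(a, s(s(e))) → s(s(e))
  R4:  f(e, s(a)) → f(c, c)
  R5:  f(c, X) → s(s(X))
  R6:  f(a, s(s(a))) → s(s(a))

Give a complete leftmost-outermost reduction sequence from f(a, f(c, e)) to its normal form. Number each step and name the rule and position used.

1. f(a, f(c, e))  →  f(a, s(s(e)))   [R5 at 2]
2. f(a, s(s(e)))  →  s(s(e))   [R3 at ε]

s(s(e))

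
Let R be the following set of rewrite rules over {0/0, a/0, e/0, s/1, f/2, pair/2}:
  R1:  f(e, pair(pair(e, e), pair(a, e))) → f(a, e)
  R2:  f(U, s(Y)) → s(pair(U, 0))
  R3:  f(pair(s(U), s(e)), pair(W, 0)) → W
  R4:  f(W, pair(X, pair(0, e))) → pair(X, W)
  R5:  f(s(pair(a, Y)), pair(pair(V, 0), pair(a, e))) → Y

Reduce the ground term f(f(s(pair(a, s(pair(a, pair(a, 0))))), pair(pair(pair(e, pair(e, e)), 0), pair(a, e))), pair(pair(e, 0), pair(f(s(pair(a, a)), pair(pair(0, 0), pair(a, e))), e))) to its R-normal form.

1. f(f(s(pair(a, s(pair(a, pair(a, 0))))), pair(pair(pair(e, pair(e, e)), 0), pair(a, e))), pair(pair(e, 0), pair(f(s(pair(a, a)), pair(pair(0, 0), pair(a, e))), e)))  →  f(s(pair(a, pair(a, 0))), pair(pair(e, 0), pair(f(s(pair(a, a)), pair(pair(0, 0), pair(a, e))), e)))   [R5 at 1]
2. f(s(pair(a, pair(a, 0))), pair(pair(e, 0), pair(f(s(pair(a, a)), pair(pair(0, 0), pair(a, e))), e)))  →  f(s(pair(a, pair(a, 0))), pair(pair(e, 0), pair(a, e)))   [R5 at 2.2.1]
3. f(s(pair(a, pair(a, 0))), pair(pair(e, 0), pair(a, e)))  →  pair(a, 0)   [R5 at ε]

pair(a, 0)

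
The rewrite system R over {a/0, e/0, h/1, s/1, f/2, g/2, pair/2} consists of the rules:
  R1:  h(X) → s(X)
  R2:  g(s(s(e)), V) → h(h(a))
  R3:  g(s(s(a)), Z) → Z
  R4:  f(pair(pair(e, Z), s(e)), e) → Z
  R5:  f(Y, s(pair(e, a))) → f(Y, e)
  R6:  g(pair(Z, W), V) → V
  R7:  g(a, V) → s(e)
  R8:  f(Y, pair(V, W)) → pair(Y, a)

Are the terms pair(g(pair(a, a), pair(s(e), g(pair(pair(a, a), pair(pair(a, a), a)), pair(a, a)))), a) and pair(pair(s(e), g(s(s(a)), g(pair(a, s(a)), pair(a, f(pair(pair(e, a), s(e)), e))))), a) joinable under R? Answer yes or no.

yes — NF(t₁) = pair(pair(s(e), pair(a, a)), a), NF(t₂) = pair(pair(s(e), pair(a, a)), a)

Reduce t₁ = pair(g(pair(a, a), pair(s(e), g(pair(pair(a, a), pair(pair(a, a), a)), pair(a, a)))), a):
1. pair(g(pair(a, a), pair(s(e), g(pair(pair(a, a), pair(pair(a, a), a)), pair(a, a)))), a)  →  pair(pair(s(e), g(pair(pair(a, a), pair(pair(a, a), a)), pair(a, a))), a)   [R6 at 1]
2. pair(pair(s(e), g(pair(pair(a, a), pair(pair(a, a), a)), pair(a, a))), a)  →  pair(pair(s(e), pair(a, a)), a)   [R6 at 1.2]

Reduce t₂ = pair(pair(s(e), g(s(s(a)), g(pair(a, s(a)), pair(a, f(pair(pair(e, a), s(e)), e))))), a):
1. pair(pair(s(e), g(s(s(a)), g(pair(a, s(a)), pair(a, f(pair(pair(e, a), s(e)), e))))), a)  →  pair(pair(s(e), g(pair(a, s(a)), pair(a, f(pair(pair(e, a), s(e)), e)))), a)   [R3 at 1.2]
2. pair(pair(s(e), g(pair(a, s(a)), pair(a, f(pair(pair(e, a), s(e)), e)))), a)  →  pair(pair(s(e), pair(a, f(pair(pair(e, a), s(e)), e))), a)   [R6 at 1.2]
3. pair(pair(s(e), pair(a, f(pair(pair(e, a), s(e)), e))), a)  →  pair(pair(s(e), pair(a, a)), a)   [R4 at 1.2.2]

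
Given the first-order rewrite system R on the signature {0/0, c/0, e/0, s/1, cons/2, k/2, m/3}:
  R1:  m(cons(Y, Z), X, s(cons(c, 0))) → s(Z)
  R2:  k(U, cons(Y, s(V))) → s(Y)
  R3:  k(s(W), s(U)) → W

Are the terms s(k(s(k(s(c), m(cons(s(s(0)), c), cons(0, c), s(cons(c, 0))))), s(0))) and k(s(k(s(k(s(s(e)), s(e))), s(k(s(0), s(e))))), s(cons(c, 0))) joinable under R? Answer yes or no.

Reduce t₁ = s(k(s(k(s(c), m(cons(s(s(0)), c), cons(0, c), s(cons(c, 0))))), s(0))):
1. s(k(s(k(s(c), m(cons(s(s(0)), c), cons(0, c), s(cons(c, 0))))), s(0)))  →  s(k(s(c), m(cons(s(s(0)), c), cons(0, c), s(cons(c, 0)))))   [R3 at 1]
2. s(k(s(c), m(cons(s(s(0)), c), cons(0, c), s(cons(c, 0)))))  →  s(k(s(c), s(c)))   [R1 at 1.2]
3. s(k(s(c), s(c)))  →  s(c)   [R3 at 1]

Reduce t₂ = k(s(k(s(k(s(s(e)), s(e))), s(k(s(0), s(e))))), s(cons(c, 0))):
1. k(s(k(s(k(s(s(e)), s(e))), s(k(s(0), s(e))))), s(cons(c, 0)))  →  k(s(k(s(s(e)), s(e))), s(k(s(0), s(e))))   [R3 at ε]
2. k(s(k(s(s(e)), s(e))), s(k(s(0), s(e))))  →  k(s(s(e)), s(e))   [R3 at ε]
3. k(s(s(e)), s(e))  →  s(e)   [R3 at ε]

no — NF(t₁) = s(c), NF(t₂) = s(e)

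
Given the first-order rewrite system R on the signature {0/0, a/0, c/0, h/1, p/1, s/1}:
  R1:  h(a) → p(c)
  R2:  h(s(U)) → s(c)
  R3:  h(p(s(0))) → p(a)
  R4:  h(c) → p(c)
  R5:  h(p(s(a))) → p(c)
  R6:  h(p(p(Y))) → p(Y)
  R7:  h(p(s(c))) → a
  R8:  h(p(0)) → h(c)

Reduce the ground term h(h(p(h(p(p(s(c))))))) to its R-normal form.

1. h(h(p(h(p(p(s(c)))))))  →  h(h(p(p(s(c)))))   [R6 at 1.1.1]
2. h(h(p(p(s(c)))))  →  h(p(s(c)))   [R6 at 1]
3. h(p(s(c)))  →  a   [R7 at ε]

a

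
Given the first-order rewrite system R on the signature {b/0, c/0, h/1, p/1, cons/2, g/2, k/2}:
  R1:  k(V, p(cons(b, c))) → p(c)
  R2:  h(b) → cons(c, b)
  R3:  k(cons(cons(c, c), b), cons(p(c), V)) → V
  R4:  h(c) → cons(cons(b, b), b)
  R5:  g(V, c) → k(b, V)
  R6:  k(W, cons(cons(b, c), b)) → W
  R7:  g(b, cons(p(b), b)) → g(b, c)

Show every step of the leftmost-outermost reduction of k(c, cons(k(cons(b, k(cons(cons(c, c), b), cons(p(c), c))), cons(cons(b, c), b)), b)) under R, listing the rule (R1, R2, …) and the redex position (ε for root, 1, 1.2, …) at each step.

c

1. k(c, cons(k(cons(b, k(cons(cons(c, c), b), cons(p(c), c))), cons(cons(b, c), b)), b))  →  k(c, cons(cons(b, k(cons(cons(c, c), b), cons(p(c), c))), b))   [R6 at 2.1]
2. k(c, cons(cons(b, k(cons(cons(c, c), b), cons(p(c), c))), b))  →  k(c, cons(cons(b, c), b))   [R3 at 2.1.2]
3. k(c, cons(cons(b, c), b))  →  c   [R6 at ε]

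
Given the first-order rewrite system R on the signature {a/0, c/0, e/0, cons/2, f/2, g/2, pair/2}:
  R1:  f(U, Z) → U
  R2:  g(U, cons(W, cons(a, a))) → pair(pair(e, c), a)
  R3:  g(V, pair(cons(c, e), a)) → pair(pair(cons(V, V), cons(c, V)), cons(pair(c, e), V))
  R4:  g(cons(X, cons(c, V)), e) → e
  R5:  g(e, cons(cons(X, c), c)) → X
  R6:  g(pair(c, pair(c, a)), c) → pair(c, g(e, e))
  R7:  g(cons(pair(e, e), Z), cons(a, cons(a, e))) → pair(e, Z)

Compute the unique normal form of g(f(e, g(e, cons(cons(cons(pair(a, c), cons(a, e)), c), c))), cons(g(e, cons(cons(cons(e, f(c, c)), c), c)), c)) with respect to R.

1. g(f(e, g(e, cons(cons(cons(pair(a, c), cons(a, e)), c), c))), cons(g(e, cons(cons(cons(e, f(c, c)), c), c)), c))  →  g(e, cons(g(e, cons(cons(cons(e, f(c, c)), c), c)), c))   [R1 at 1]
2. g(e, cons(g(e, cons(cons(cons(e, f(c, c)), c), c)), c))  →  g(e, cons(cons(e, f(c, c)), c))   [R5 at 2.1]
3. g(e, cons(cons(e, f(c, c)), c))  →  g(e, cons(cons(e, c), c))   [R1 at 2.1.2]
4. g(e, cons(cons(e, c), c))  →  e   [R5 at ε]

e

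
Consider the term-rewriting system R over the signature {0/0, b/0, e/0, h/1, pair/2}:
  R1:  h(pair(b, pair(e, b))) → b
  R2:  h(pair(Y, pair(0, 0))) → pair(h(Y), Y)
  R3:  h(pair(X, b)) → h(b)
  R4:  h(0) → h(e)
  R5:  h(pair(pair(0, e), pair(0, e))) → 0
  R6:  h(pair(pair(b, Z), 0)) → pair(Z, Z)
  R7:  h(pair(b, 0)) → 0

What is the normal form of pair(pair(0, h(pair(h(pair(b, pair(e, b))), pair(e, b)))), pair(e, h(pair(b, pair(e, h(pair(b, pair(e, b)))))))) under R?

1. pair(pair(0, h(pair(h(pair(b, pair(e, b))), pair(e, b)))), pair(e, h(pair(b, pair(e, h(pair(b, pair(e, b))))))))  →  pair(pair(0, h(pair(b, pair(e, b)))), pair(e, h(pair(b, pair(e, h(pair(b, pair(e, b))))))))   [R1 at 1.2.1.1]
2. pair(pair(0, h(pair(b, pair(e, b)))), pair(e, h(pair(b, pair(e, h(pair(b, pair(e, b))))))))  →  pair(pair(0, b), pair(e, h(pair(b, pair(e, h(pair(b, pair(e, b))))))))   [R1 at 1.2]
3. pair(pair(0, b), pair(e, h(pair(b, pair(e, h(pair(b, pair(e, b))))))))  →  pair(pair(0, b), pair(e, h(pair(b, pair(e, b)))))   [R1 at 2.2.1.2.2]
4. pair(pair(0, b), pair(e, h(pair(b, pair(e, b)))))  →  pair(pair(0, b), pair(e, b))   [R1 at 2.2]

pair(pair(0, b), pair(e, b))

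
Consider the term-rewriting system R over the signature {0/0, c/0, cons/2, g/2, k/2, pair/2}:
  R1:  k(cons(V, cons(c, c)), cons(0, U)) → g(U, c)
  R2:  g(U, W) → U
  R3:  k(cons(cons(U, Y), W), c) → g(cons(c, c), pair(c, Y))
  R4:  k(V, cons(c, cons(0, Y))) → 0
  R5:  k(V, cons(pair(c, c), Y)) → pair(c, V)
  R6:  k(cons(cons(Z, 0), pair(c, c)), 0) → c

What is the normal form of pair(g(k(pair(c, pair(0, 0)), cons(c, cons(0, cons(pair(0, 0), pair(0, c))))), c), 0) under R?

pair(0, 0)

1. pair(g(k(pair(c, pair(0, 0)), cons(c, cons(0, cons(pair(0, 0), pair(0, c))))), c), 0)  →  pair(k(pair(c, pair(0, 0)), cons(c, cons(0, cons(pair(0, 0), pair(0, c))))), 0)   [R2 at 1]
2. pair(k(pair(c, pair(0, 0)), cons(c, cons(0, cons(pair(0, 0), pair(0, c))))), 0)  →  pair(0, 0)   [R4 at 1]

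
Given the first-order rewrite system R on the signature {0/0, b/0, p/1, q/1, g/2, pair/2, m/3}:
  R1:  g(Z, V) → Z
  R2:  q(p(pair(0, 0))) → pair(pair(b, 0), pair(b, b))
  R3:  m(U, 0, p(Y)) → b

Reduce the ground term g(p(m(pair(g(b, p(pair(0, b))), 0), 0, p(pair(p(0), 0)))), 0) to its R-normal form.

p(b)

1. g(p(m(pair(g(b, p(pair(0, b))), 0), 0, p(pair(p(0), 0)))), 0)  →  p(m(pair(g(b, p(pair(0, b))), 0), 0, p(pair(p(0), 0))))   [R1 at ε]
2. p(m(pair(g(b, p(pair(0, b))), 0), 0, p(pair(p(0), 0))))  →  p(b)   [R3 at 1]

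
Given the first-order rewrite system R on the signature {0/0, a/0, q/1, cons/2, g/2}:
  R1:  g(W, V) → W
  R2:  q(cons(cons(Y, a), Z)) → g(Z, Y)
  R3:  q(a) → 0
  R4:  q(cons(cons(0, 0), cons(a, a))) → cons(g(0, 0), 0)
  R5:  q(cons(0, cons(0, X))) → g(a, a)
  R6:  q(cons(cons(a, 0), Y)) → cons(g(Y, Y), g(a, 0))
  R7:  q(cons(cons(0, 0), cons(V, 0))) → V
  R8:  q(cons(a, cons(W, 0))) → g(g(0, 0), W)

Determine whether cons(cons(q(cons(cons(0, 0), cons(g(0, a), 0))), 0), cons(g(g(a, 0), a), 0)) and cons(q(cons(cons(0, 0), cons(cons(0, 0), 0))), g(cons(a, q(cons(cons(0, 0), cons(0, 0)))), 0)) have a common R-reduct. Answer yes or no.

yes — NF(t₁) = cons(cons(0, 0), cons(a, 0)), NF(t₂) = cons(cons(0, 0), cons(a, 0))

Reduce t₁ = cons(cons(q(cons(cons(0, 0), cons(g(0, a), 0))), 0), cons(g(g(a, 0), a), 0)):
1. cons(cons(q(cons(cons(0, 0), cons(g(0, a), 0))), 0), cons(g(g(a, 0), a), 0))  →  cons(cons(g(0, a), 0), cons(g(g(a, 0), a), 0))   [R7 at 1.1]
2. cons(cons(g(0, a), 0), cons(g(g(a, 0), a), 0))  →  cons(cons(0, 0), cons(g(g(a, 0), a), 0))   [R1 at 1.1]
3. cons(cons(0, 0), cons(g(g(a, 0), a), 0))  →  cons(cons(0, 0), cons(g(a, 0), 0))   [R1 at 2.1]
4. cons(cons(0, 0), cons(g(a, 0), 0))  →  cons(cons(0, 0), cons(a, 0))   [R1 at 2.1]

Reduce t₂ = cons(q(cons(cons(0, 0), cons(cons(0, 0), 0))), g(cons(a, q(cons(cons(0, 0), cons(0, 0)))), 0)):
1. cons(q(cons(cons(0, 0), cons(cons(0, 0), 0))), g(cons(a, q(cons(cons(0, 0), cons(0, 0)))), 0))  →  cons(cons(0, 0), g(cons(a, q(cons(cons(0, 0), cons(0, 0)))), 0))   [R7 at 1]
2. cons(cons(0, 0), g(cons(a, q(cons(cons(0, 0), cons(0, 0)))), 0))  →  cons(cons(0, 0), cons(a, q(cons(cons(0, 0), cons(0, 0)))))   [R1 at 2]
3. cons(cons(0, 0), cons(a, q(cons(cons(0, 0), cons(0, 0)))))  →  cons(cons(0, 0), cons(a, 0))   [R7 at 2.2]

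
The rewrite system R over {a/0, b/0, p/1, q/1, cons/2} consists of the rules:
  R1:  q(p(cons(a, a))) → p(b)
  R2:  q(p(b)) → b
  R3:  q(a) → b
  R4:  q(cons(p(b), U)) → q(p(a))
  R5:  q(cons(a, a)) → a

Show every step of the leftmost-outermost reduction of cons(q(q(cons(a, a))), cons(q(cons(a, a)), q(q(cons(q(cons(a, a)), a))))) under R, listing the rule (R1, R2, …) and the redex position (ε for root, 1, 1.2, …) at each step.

1. cons(q(q(cons(a, a))), cons(q(cons(a, a)), q(q(cons(q(cons(a, a)), a)))))  →  cons(q(a), cons(q(cons(a, a)), q(q(cons(q(cons(a, a)), a)))))   [R5 at 1.1]
2. cons(q(a), cons(q(cons(a, a)), q(q(cons(q(cons(a, a)), a)))))  →  cons(b, cons(q(cons(a, a)), q(q(cons(q(cons(a, a)), a)))))   [R3 at 1]
3. cons(b, cons(q(cons(a, a)), q(q(cons(q(cons(a, a)), a)))))  →  cons(b, cons(a, q(q(cons(q(cons(a, a)), a)))))   [R5 at 2.1]
4. cons(b, cons(a, q(q(cons(q(cons(a, a)), a)))))  →  cons(b, cons(a, q(q(cons(a, a)))))   [R5 at 2.2.1.1.1]
5. cons(b, cons(a, q(q(cons(a, a)))))  →  cons(b, cons(a, q(a)))   [R5 at 2.2.1]
6. cons(b, cons(a, q(a)))  →  cons(b, cons(a, b))   [R3 at 2.2]

cons(b, cons(a, b))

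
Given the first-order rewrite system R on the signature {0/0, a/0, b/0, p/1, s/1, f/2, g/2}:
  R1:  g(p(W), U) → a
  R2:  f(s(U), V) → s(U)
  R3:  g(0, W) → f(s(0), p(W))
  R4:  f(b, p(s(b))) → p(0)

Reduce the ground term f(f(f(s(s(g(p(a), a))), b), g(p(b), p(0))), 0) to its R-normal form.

s(s(a))

1. f(f(f(s(s(g(p(a), a))), b), g(p(b), p(0))), 0)  →  f(f(s(s(g(p(a), a))), g(p(b), p(0))), 0)   [R2 at 1.1]
2. f(f(s(s(g(p(a), a))), g(p(b), p(0))), 0)  →  f(s(s(g(p(a), a))), 0)   [R2 at 1]
3. f(s(s(g(p(a), a))), 0)  →  s(s(g(p(a), a)))   [R2 at ε]
4. s(s(g(p(a), a)))  →  s(s(a))   [R1 at 1.1]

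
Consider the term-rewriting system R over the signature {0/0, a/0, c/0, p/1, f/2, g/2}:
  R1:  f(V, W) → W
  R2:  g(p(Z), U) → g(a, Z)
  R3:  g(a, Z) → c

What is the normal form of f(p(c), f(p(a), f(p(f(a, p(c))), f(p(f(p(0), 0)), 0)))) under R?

1. f(p(c), f(p(a), f(p(f(a, p(c))), f(p(f(p(0), 0)), 0))))  →  f(p(a), f(p(f(a, p(c))), f(p(f(p(0), 0)), 0)))   [R1 at ε]
2. f(p(a), f(p(f(a, p(c))), f(p(f(p(0), 0)), 0)))  →  f(p(f(a, p(c))), f(p(f(p(0), 0)), 0))   [R1 at ε]
3. f(p(f(a, p(c))), f(p(f(p(0), 0)), 0))  →  f(p(f(p(0), 0)), 0)   [R1 at ε]
4. f(p(f(p(0), 0)), 0)  →  0   [R1 at ε]

0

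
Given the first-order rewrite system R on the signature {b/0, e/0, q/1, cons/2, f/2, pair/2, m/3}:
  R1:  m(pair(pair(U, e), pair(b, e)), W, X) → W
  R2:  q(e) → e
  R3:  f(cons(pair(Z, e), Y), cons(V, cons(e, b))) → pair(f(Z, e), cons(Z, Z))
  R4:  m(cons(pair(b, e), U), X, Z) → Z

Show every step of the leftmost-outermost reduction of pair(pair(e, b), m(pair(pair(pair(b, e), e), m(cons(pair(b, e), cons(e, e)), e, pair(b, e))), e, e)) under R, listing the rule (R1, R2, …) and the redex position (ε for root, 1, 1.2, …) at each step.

pair(pair(e, b), e)

1. pair(pair(e, b), m(pair(pair(pair(b, e), e), m(cons(pair(b, e), cons(e, e)), e, pair(b, e))), e, e))  →  pair(pair(e, b), m(pair(pair(pair(b, e), e), pair(b, e)), e, e))   [R4 at 2.1.2]
2. pair(pair(e, b), m(pair(pair(pair(b, e), e), pair(b, e)), e, e))  →  pair(pair(e, b), e)   [R1 at 2]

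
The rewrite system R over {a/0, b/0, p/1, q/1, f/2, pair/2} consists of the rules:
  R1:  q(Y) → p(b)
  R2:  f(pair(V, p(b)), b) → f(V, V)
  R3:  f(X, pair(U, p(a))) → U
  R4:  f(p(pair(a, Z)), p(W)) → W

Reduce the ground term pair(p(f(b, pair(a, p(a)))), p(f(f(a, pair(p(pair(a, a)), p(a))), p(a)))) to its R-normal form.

1. pair(p(f(b, pair(a, p(a)))), p(f(f(a, pair(p(pair(a, a)), p(a))), p(a))))  →  pair(p(a), p(f(f(a, pair(p(pair(a, a)), p(a))), p(a))))   [R3 at 1.1]
2. pair(p(a), p(f(f(a, pair(p(pair(a, a)), p(a))), p(a))))  →  pair(p(a), p(f(p(pair(a, a)), p(a))))   [R3 at 2.1.1]
3. pair(p(a), p(f(p(pair(a, a)), p(a))))  →  pair(p(a), p(a))   [R4 at 2.1]

pair(p(a), p(a))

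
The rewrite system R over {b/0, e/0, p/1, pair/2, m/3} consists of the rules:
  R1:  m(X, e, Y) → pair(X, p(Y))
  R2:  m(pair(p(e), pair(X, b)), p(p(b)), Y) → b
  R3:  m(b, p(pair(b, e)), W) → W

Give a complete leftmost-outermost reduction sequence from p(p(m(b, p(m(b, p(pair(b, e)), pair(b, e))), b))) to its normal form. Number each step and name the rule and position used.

1. p(p(m(b, p(m(b, p(pair(b, e)), pair(b, e))), b)))  →  p(p(m(b, p(pair(b, e)), b)))   [R3 at 1.1.2.1]
2. p(p(m(b, p(pair(b, e)), b)))  →  p(p(b))   [R3 at 1.1]

p(p(b))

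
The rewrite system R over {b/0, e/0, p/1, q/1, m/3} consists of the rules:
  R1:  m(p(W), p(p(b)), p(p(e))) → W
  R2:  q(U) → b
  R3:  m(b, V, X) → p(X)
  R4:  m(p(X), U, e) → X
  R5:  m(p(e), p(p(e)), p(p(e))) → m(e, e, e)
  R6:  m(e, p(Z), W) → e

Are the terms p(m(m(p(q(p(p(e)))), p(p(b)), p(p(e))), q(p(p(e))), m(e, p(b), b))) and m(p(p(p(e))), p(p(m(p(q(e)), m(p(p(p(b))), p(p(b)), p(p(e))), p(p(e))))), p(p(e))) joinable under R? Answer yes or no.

Reduce t₁ = p(m(m(p(q(p(p(e)))), p(p(b)), p(p(e))), q(p(p(e))), m(e, p(b), b))):
1. p(m(m(p(q(p(p(e)))), p(p(b)), p(p(e))), q(p(p(e))), m(e, p(b), b)))  →  p(m(q(p(p(e))), q(p(p(e))), m(e, p(b), b)))   [R1 at 1.1]
2. p(m(q(p(p(e))), q(p(p(e))), m(e, p(b), b)))  →  p(m(b, q(p(p(e))), m(e, p(b), b)))   [R2 at 1.1]
3. p(m(b, q(p(p(e))), m(e, p(b), b)))  →  p(p(m(e, p(b), b)))   [R3 at 1]
4. p(p(m(e, p(b), b)))  →  p(p(e))   [R6 at 1.1]

Reduce t₂ = m(p(p(p(e))), p(p(m(p(q(e)), m(p(p(p(b))), p(p(b)), p(p(e))), p(p(e))))), p(p(e))):
1. m(p(p(p(e))), p(p(m(p(q(e)), m(p(p(p(b))), p(p(b)), p(p(e))), p(p(e))))), p(p(e)))  →  m(p(p(p(e))), p(p(m(p(b), m(p(p(p(b))), p(p(b)), p(p(e))), p(p(e))))), p(p(e)))   [R2 at 2.1.1.1.1]
2. m(p(p(p(e))), p(p(m(p(b), m(p(p(p(b))), p(p(b)), p(p(e))), p(p(e))))), p(p(e)))  →  m(p(p(p(e))), p(p(m(p(b), p(p(b)), p(p(e))))), p(p(e)))   [R1 at 2.1.1.2]
3. m(p(p(p(e))), p(p(m(p(b), p(p(b)), p(p(e))))), p(p(e)))  →  m(p(p(p(e))), p(p(b)), p(p(e)))   [R1 at 2.1.1]
4. m(p(p(p(e))), p(p(b)), p(p(e)))  →  p(p(e))   [R1 at ε]

yes — NF(t₁) = p(p(e)), NF(t₂) = p(p(e))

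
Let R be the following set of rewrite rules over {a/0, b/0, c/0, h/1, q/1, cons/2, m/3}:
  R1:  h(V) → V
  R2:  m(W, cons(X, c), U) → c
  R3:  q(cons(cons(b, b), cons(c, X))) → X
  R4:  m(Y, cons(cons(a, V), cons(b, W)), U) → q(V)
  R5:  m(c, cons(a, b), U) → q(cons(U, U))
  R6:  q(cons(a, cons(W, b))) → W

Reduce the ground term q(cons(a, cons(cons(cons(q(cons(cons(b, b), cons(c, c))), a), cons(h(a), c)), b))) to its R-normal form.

1. q(cons(a, cons(cons(cons(q(cons(cons(b, b), cons(c, c))), a), cons(h(a), c)), b)))  →  cons(cons(q(cons(cons(b, b), cons(c, c))), a), cons(h(a), c))   [R6 at ε]
2. cons(cons(q(cons(cons(b, b), cons(c, c))), a), cons(h(a), c))  →  cons(cons(c, a), cons(h(a), c))   [R3 at 1.1]
3. cons(cons(c, a), cons(h(a), c))  →  cons(cons(c, a), cons(a, c))   [R1 at 2.1]

cons(cons(c, a), cons(a, c))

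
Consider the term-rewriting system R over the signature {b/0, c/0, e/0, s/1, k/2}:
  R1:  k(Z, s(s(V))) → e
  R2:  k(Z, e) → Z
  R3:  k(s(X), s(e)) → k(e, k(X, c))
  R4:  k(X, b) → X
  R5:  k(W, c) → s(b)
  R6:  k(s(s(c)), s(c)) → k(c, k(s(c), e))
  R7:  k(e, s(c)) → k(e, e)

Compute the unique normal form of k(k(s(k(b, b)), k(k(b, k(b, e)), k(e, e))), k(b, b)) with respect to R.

s(b)

1. k(k(s(k(b, b)), k(k(b, k(b, e)), k(e, e))), k(b, b))  →  k(k(s(b), k(k(b, k(b, e)), k(e, e))), k(b, b))   [R4 at 1.1.1]
2. k(k(s(b), k(k(b, k(b, e)), k(e, e))), k(b, b))  →  k(k(s(b), k(k(b, b), k(e, e))), k(b, b))   [R2 at 1.2.1.2]
3. k(k(s(b), k(k(b, b), k(e, e))), k(b, b))  →  k(k(s(b), k(b, k(e, e))), k(b, b))   [R4 at 1.2.1]
4. k(k(s(b), k(b, k(e, e))), k(b, b))  →  k(k(s(b), k(b, e)), k(b, b))   [R2 at 1.2.2]
5. k(k(s(b), k(b, e)), k(b, b))  →  k(k(s(b), b), k(b, b))   [R2 at 1.2]
6. k(k(s(b), b), k(b, b))  →  k(s(b), k(b, b))   [R4 at 1]
7. k(s(b), k(b, b))  →  k(s(b), b)   [R4 at 2]
8. k(s(b), b)  →  s(b)   [R4 at ε]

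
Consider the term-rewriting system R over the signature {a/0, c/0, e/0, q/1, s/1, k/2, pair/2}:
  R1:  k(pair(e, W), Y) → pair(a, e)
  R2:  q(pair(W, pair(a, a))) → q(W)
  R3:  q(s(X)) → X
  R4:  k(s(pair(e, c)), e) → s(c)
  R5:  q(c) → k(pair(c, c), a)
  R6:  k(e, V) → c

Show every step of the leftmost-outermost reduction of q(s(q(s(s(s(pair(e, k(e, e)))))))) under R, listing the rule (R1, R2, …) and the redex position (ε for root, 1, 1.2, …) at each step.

1. q(s(q(s(s(s(pair(e, k(e, e))))))))  →  q(s(s(s(pair(e, k(e, e))))))   [R3 at ε]
2. q(s(s(s(pair(e, k(e, e))))))  →  s(s(pair(e, k(e, e))))   [R3 at ε]
3. s(s(pair(e, k(e, e))))  →  s(s(pair(e, c)))   [R6 at 1.1.2]

s(s(pair(e, c)))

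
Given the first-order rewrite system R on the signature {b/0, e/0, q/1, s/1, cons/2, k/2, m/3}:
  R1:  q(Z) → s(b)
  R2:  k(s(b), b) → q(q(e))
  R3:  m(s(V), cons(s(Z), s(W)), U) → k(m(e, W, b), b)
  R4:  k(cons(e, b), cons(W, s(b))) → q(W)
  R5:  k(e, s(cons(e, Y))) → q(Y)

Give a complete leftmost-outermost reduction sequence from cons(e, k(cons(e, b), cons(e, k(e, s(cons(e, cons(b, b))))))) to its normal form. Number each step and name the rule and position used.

1. cons(e, k(cons(e, b), cons(e, k(e, s(cons(e, cons(b, b)))))))  →  cons(e, k(cons(e, b), cons(e, q(cons(b, b)))))   [R5 at 2.2.2]
2. cons(e, k(cons(e, b), cons(e, q(cons(b, b)))))  →  cons(e, k(cons(e, b), cons(e, s(b))))   [R1 at 2.2.2]
3. cons(e, k(cons(e, b), cons(e, s(b))))  →  cons(e, q(e))   [R4 at 2]
4. cons(e, q(e))  →  cons(e, s(b))   [R1 at 2]

cons(e, s(b))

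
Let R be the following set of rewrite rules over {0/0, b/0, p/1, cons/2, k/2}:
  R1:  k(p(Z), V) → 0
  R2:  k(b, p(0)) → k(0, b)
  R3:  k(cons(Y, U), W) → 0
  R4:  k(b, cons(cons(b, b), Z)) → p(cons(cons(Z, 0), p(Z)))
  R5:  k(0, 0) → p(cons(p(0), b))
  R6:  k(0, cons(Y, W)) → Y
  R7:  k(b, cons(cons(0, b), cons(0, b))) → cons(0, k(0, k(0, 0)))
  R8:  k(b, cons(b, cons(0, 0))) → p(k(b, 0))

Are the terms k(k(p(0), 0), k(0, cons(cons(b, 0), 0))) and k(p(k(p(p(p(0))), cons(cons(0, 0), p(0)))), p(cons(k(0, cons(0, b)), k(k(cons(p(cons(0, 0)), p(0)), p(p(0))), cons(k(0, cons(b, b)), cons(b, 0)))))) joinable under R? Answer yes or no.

no — NF(t₁) = b, NF(t₂) = 0

Reduce t₁ = k(k(p(0), 0), k(0, cons(cons(b, 0), 0))):
1. k(k(p(0), 0), k(0, cons(cons(b, 0), 0)))  →  k(0, k(0, cons(cons(b, 0), 0)))   [R1 at 1]
2. k(0, k(0, cons(cons(b, 0), 0)))  →  k(0, cons(b, 0))   [R6 at 2]
3. k(0, cons(b, 0))  →  b   [R6 at ε]

Reduce t₂ = k(p(k(p(p(p(0))), cons(cons(0, 0), p(0)))), p(cons(k(0, cons(0, b)), k(k(cons(p(cons(0, 0)), p(0)), p(p(0))), cons(k(0, cons(b, b)), cons(b, 0)))))):
1. k(p(k(p(p(p(0))), cons(cons(0, 0), p(0)))), p(cons(k(0, cons(0, b)), k(k(cons(p(cons(0, 0)), p(0)), p(p(0))), cons(k(0, cons(b, b)), cons(b, 0))))))  →  0   [R1 at ε]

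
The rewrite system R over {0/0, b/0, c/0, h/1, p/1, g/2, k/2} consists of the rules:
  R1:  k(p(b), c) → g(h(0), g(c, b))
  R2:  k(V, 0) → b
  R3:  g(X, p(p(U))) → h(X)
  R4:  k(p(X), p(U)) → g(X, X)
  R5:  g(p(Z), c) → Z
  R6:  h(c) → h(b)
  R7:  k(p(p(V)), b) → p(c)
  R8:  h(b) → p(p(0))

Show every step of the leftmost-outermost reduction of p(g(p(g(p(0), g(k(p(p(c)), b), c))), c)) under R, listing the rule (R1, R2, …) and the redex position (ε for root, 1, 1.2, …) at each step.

1. p(g(p(g(p(0), g(k(p(p(c)), b), c))), c))  →  p(g(p(0), g(k(p(p(c)), b), c)))   [R5 at 1]
2. p(g(p(0), g(k(p(p(c)), b), c)))  →  p(g(p(0), g(p(c), c)))   [R7 at 1.2.1]
3. p(g(p(0), g(p(c), c)))  →  p(g(p(0), c))   [R5 at 1.2]
4. p(g(p(0), c))  →  p(0)   [R5 at 1]

p(0)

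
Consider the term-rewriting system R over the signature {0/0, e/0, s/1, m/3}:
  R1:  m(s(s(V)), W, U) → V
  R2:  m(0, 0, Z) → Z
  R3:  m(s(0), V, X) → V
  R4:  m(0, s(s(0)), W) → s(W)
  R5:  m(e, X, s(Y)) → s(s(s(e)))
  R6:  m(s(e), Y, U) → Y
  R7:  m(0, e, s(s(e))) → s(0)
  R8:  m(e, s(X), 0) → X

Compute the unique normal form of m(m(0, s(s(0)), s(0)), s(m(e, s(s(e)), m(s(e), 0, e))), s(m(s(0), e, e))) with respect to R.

0

1. m(m(0, s(s(0)), s(0)), s(m(e, s(s(e)), m(s(e), 0, e))), s(m(s(0), e, e)))  →  m(s(s(0)), s(m(e, s(s(e)), m(s(e), 0, e))), s(m(s(0), e, e)))   [R4 at 1]
2. m(s(s(0)), s(m(e, s(s(e)), m(s(e), 0, e))), s(m(s(0), e, e)))  →  0   [R1 at ε]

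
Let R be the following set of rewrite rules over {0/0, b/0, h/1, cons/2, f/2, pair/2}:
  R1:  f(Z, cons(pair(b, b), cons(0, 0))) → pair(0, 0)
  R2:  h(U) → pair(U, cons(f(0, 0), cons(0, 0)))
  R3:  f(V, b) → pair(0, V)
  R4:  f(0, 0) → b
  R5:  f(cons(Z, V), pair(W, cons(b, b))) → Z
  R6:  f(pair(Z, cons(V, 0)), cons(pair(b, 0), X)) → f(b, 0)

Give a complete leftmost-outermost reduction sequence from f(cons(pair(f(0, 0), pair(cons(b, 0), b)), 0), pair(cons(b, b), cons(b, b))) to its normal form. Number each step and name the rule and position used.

pair(b, pair(cons(b, 0), b))

1. f(cons(pair(f(0, 0), pair(cons(b, 0), b)), 0), pair(cons(b, b), cons(b, b)))  →  pair(f(0, 0), pair(cons(b, 0), b))   [R5 at ε]
2. pair(f(0, 0), pair(cons(b, 0), b))  →  pair(b, pair(cons(b, 0), b))   [R4 at 1]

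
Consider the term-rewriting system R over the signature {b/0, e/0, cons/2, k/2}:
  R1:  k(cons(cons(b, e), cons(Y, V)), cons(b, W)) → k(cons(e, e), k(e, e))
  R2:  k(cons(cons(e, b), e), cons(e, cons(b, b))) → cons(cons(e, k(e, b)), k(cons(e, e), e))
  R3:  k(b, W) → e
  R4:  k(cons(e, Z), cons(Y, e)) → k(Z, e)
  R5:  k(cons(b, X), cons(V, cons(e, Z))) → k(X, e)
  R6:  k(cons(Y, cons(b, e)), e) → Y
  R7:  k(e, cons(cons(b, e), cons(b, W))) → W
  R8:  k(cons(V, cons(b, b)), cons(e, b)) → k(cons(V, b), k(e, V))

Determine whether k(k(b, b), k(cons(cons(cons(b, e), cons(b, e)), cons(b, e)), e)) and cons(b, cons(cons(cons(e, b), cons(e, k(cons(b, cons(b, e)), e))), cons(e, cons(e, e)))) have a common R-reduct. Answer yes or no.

Reduce t₁ = k(k(b, b), k(cons(cons(cons(b, e), cons(b, e)), cons(b, e)), e)):
1. k(k(b, b), k(cons(cons(cons(b, e), cons(b, e)), cons(b, e)), e))  →  k(e, k(cons(cons(cons(b, e), cons(b, e)), cons(b, e)), e))   [R3 at 1]
2. k(e, k(cons(cons(cons(b, e), cons(b, e)), cons(b, e)), e))  →  k(e, cons(cons(b, e), cons(b, e)))   [R6 at 2]
3. k(e, cons(cons(b, e), cons(b, e)))  →  e   [R7 at ε]

Reduce t₂ = cons(b, cons(cons(cons(e, b), cons(e, k(cons(b, cons(b, e)), e))), cons(e, cons(e, e)))):
1. cons(b, cons(cons(cons(e, b), cons(e, k(cons(b, cons(b, e)), e))), cons(e, cons(e, e))))  →  cons(b, cons(cons(cons(e, b), cons(e, b)), cons(e, cons(e, e))))   [R6 at 2.1.2.2]

no — NF(t₁) = e, NF(t₂) = cons(b, cons(cons(cons(e, b), cons(e, b)), cons(e, cons(e, e))))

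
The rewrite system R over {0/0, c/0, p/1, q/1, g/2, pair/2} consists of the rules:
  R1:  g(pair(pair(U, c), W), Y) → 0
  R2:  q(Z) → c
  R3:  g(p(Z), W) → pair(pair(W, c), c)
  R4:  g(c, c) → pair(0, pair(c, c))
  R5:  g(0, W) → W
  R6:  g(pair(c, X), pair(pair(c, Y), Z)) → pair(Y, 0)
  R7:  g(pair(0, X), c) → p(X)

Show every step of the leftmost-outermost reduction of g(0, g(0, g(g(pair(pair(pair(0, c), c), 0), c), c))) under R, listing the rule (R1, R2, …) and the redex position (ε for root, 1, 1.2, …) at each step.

c

1. g(0, g(0, g(g(pair(pair(pair(0, c), c), 0), c), c)))  →  g(0, g(g(pair(pair(pair(0, c), c), 0), c), c))   [R5 at ε]
2. g(0, g(g(pair(pair(pair(0, c), c), 0), c), c))  →  g(g(pair(pair(pair(0, c), c), 0), c), c)   [R5 at ε]
3. g(g(pair(pair(pair(0, c), c), 0), c), c)  →  g(0, c)   [R1 at 1]
4. g(0, c)  →  c   [R5 at ε]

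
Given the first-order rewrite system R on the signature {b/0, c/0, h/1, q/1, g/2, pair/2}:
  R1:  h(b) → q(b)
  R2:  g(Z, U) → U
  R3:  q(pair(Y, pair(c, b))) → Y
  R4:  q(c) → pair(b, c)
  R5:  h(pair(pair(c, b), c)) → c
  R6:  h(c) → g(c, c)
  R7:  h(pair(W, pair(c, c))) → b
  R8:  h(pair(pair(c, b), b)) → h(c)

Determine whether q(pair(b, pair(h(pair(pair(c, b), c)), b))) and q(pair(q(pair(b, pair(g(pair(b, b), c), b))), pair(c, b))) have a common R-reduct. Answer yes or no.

yes — NF(t₁) = b, NF(t₂) = b

Reduce t₁ = q(pair(b, pair(h(pair(pair(c, b), c)), b))):
1. q(pair(b, pair(h(pair(pair(c, b), c)), b)))  →  q(pair(b, pair(c, b)))   [R5 at 1.2.1]
2. q(pair(b, pair(c, b)))  →  b   [R3 at ε]

Reduce t₂ = q(pair(q(pair(b, pair(g(pair(b, b), c), b))), pair(c, b))):
1. q(pair(q(pair(b, pair(g(pair(b, b), c), b))), pair(c, b)))  →  q(pair(b, pair(g(pair(b, b), c), b)))   [R3 at ε]
2. q(pair(b, pair(g(pair(b, b), c), b)))  →  q(pair(b, pair(c, b)))   [R2 at 1.2.1]
3. q(pair(b, pair(c, b)))  →  b   [R3 at ε]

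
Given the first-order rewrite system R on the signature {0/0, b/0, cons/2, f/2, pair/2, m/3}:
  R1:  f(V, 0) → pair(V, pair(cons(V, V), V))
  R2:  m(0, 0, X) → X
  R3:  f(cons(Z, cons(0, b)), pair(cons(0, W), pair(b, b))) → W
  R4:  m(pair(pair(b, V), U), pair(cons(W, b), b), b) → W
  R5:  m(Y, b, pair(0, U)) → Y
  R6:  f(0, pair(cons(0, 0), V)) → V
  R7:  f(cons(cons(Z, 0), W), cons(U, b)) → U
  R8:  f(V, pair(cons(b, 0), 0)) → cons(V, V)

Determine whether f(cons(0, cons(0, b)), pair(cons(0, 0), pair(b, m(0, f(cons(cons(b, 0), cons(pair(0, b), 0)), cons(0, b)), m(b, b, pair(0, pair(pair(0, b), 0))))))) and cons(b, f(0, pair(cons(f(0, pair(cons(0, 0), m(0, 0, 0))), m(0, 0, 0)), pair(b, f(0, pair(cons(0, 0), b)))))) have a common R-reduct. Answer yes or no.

no — NF(t₁) = 0, NF(t₂) = cons(b, pair(b, b))

Reduce t₁ = f(cons(0, cons(0, b)), pair(cons(0, 0), pair(b, m(0, f(cons(cons(b, 0), cons(pair(0, b), 0)), cons(0, b)), m(b, b, pair(0, pair(pair(0, b), 0))))))):
1. f(cons(0, cons(0, b)), pair(cons(0, 0), pair(b, m(0, f(cons(cons(b, 0), cons(pair(0, b), 0)), cons(0, b)), m(b, b, pair(0, pair(pair(0, b), 0)))))))  →  f(cons(0, cons(0, b)), pair(cons(0, 0), pair(b, m(0, 0, m(b, b, pair(0, pair(pair(0, b), 0)))))))   [R7 at 2.2.2.2]
2. f(cons(0, cons(0, b)), pair(cons(0, 0), pair(b, m(0, 0, m(b, b, pair(0, pair(pair(0, b), 0)))))))  →  f(cons(0, cons(0, b)), pair(cons(0, 0), pair(b, m(b, b, pair(0, pair(pair(0, b), 0))))))   [R2 at 2.2.2]
3. f(cons(0, cons(0, b)), pair(cons(0, 0), pair(b, m(b, b, pair(0, pair(pair(0, b), 0))))))  →  f(cons(0, cons(0, b)), pair(cons(0, 0), pair(b, b)))   [R5 at 2.2.2]
4. f(cons(0, cons(0, b)), pair(cons(0, 0), pair(b, b)))  →  0   [R3 at ε]

Reduce t₂ = cons(b, f(0, pair(cons(f(0, pair(cons(0, 0), m(0, 0, 0))), m(0, 0, 0)), pair(b, f(0, pair(cons(0, 0), b)))))):
1. cons(b, f(0, pair(cons(f(0, pair(cons(0, 0), m(0, 0, 0))), m(0, 0, 0)), pair(b, f(0, pair(cons(0, 0), b))))))  →  cons(b, f(0, pair(cons(m(0, 0, 0), m(0, 0, 0)), pair(b, f(0, pair(cons(0, 0), b))))))   [R6 at 2.2.1.1]
2. cons(b, f(0, pair(cons(m(0, 0, 0), m(0, 0, 0)), pair(b, f(0, pair(cons(0, 0), b))))))  →  cons(b, f(0, pair(cons(0, m(0, 0, 0)), pair(b, f(0, pair(cons(0, 0), b))))))   [R2 at 2.2.1.1]
3. cons(b, f(0, pair(cons(0, m(0, 0, 0)), pair(b, f(0, pair(cons(0, 0), b))))))  →  cons(b, f(0, pair(cons(0, 0), pair(b, f(0, pair(cons(0, 0), b))))))   [R2 at 2.2.1.2]
4. cons(b, f(0, pair(cons(0, 0), pair(b, f(0, pair(cons(0, 0), b))))))  →  cons(b, pair(b, f(0, pair(cons(0, 0), b))))   [R6 at 2]
5. cons(b, pair(b, f(0, pair(cons(0, 0), b))))  →  cons(b, pair(b, b))   [R6 at 2.2]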